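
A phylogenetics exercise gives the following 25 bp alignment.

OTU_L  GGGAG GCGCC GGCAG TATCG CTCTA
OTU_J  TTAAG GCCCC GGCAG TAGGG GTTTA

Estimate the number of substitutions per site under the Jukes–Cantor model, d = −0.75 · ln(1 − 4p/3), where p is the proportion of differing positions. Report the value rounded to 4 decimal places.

0.4172

The sequences differ at positions 1 (G/T), 2 (G/T), 3 (G/A), 8 (G/C), 18 (T/G), 19 (C/G), 21 (C/G), 23 (C/T).
p = 8/25 = 0.320000.
d = −0.75 · ln(1 − (4/3)·0.320000) = −0.75 · ln(0.573333) = −0.75 · (-0.556289) = 0.4172.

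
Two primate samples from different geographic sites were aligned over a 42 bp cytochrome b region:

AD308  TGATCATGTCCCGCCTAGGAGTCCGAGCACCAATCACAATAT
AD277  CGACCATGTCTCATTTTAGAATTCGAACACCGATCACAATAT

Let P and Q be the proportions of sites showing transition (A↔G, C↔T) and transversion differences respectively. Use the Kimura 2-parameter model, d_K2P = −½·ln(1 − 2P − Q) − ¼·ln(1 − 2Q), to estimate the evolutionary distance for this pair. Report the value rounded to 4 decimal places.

0.4088

The sequences differ at positions 1 (T/C, transition), 4 (T/C, transition), 11 (C/T, transition), 13 (G/A, transition), 14 (C/T, transition), 15 (C/T, transition), 17 (A/T, transversion), 18 (G/A, transition), 21 (G/A, transition), 23 (C/T, transition), 27 (G/A, transition), 32 (A/G, transition).
Of the 12 differences, 11 transitions and 1 transversion over 42 sites: P = 11/42 = 0.261905, Q = 1/42 = 0.023810.
d = −0.5·ln(0.452380) − 0.25·ln(0.952380) = −0.5·(-0.793233) − 0.25·(-0.048791) = 0.4088.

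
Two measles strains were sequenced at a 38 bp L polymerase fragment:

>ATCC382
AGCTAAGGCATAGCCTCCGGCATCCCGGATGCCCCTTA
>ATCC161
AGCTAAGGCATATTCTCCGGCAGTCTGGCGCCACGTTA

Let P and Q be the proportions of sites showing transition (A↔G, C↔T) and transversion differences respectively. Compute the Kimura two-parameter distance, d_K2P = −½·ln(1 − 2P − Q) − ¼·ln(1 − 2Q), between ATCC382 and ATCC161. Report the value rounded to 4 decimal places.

Differing sites — 13:G/T (Tv); 14:C/T (Ti); 23:T/G (Tv); 24:C/T (Ti); 26:C/T (Ti); 29:A/C (Tv); 30:T/G (Tv); 31:G/C (Tv); 33:C/A (Tv); 35:C/G (Tv).
Of the 10 differences, 3 transitions and 7 transversions over 38 sites: P = 3/38 = 0.078947, Q = 7/38 = 0.184211.
d = −0.5·ln(0.657895) − 0.25·ln(0.631578) = −0.5·(-0.418710) − 0.25·(-0.459534) = 0.3242.

0.3242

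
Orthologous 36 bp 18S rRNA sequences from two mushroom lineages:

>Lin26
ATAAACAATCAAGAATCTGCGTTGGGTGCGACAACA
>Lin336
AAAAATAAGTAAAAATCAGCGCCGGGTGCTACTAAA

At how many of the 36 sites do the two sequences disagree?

The sequences differ at positions 2 (T/A), 6 (C/T), 9 (T/G), 10 (C/T), 13 (G/A), 18 (T/A), 22 (T/C), 23 (T/C), 30 (G/T), 33 (A/T), 35 (C/A).
That gives 11 mismatches out of 36 aligned sites, so the Hamming distance is 11.

11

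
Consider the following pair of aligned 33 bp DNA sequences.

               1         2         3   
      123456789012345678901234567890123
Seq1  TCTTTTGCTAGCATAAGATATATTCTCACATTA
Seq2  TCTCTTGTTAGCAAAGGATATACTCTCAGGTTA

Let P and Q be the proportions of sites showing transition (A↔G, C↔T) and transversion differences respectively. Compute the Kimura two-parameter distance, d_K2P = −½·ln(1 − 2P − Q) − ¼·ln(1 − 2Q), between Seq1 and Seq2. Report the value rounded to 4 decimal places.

0.2583

Differing sites — 4:T/C (Ti); 8:C/T (Ti); 14:T/A (Tv); 16:A/G (Ti); 23:T/C (Ti); 29:C/G (Tv); 30:A/G (Ti).
Of the 7 differences, 5 transitions and 2 transversions over 33 sites: P = 5/33 = 0.151515, Q = 2/33 = 0.060606.
d = −0.5·ln(0.636364) − 0.25·ln(0.878788) = −0.5·(-0.451985) − 0.25·(-0.129212) = 0.2583.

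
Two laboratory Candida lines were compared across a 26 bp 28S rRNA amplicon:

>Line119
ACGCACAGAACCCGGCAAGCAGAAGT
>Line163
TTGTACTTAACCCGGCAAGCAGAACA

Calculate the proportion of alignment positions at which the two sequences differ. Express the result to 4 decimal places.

Mismatches occur at site 1 (A→T), site 2 (C→T), site 4 (C→T), site 7 (A→T), site 8 (G→T), site 25 (G→C), site 26 (T→A).
There are 7 differences over 26 sites, so p = 7/26 = 0.2692.

0.2692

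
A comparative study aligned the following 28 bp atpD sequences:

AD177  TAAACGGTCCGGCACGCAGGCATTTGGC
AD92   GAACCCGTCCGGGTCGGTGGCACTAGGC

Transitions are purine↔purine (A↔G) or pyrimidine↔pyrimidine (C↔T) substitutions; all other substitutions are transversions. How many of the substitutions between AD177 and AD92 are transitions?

The sequences differ at positions 1 (T/G, transversion), 4 (A/C, transversion), 6 (G/C, transversion), 13 (C/G, transversion), 14 (A/T, transversion), 17 (C/G, transversion), 18 (A/T, transversion), 23 (T/C, transition), 25 (T/A, transversion).
Of the 9 differences, 1 transition and 8 transversions, so the answer is 1.

1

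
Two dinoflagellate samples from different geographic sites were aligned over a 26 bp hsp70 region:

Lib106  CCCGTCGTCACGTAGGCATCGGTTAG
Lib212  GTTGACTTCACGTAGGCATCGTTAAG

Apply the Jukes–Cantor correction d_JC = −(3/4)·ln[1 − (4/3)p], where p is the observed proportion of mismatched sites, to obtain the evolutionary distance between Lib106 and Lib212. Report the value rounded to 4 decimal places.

Mismatches occur at site 1 (C/G), site 2 (C/T), site 3 (C/T), site 5 (T/A), site 7 (G/T), site 22 (G/T), site 24 (T/A).
p = 7/26 = 0.269231.
d = −0.75 · ln(1 − (4/3)·0.269231) = −0.75 · ln(0.641025) = −0.75 · (-0.444687) = 0.3335.

0.3335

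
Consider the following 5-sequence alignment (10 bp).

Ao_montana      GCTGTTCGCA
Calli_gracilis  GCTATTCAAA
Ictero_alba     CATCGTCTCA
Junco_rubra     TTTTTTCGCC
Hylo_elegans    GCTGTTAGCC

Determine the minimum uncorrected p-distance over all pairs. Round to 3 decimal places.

Pairwise Hamming distances:
  Ao_montana vs Calli_gracilis: 3
  Ao_montana vs Ictero_alba: 5
  Ao_montana vs Junco_rubra: 4
  Ao_montana vs Hylo_elegans: 2
  Calli_gracilis vs Ictero_alba: 6
  Calli_gracilis vs Junco_rubra: 6
  Calli_gracilis vs Hylo_elegans: 5
  Ictero_alba vs Junco_rubra: 6
  Ictero_alba vs Hylo_elegans: 7
  Junco_rubra vs Hylo_elegans: 4
The smallest is 2 mismatches, between Ao_montana and Hylo_elegans; p = 2/10 = 0.200.

0.200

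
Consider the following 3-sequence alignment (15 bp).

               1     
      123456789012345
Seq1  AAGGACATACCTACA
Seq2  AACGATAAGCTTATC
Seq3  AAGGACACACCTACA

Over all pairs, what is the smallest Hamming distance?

1

Pairwise Hamming distances:
  Seq1 vs Seq2: 7
  Seq1 vs Seq3: 1
  Seq2 vs Seq3: 7
The smallest is 1, between Seq1 and Seq3.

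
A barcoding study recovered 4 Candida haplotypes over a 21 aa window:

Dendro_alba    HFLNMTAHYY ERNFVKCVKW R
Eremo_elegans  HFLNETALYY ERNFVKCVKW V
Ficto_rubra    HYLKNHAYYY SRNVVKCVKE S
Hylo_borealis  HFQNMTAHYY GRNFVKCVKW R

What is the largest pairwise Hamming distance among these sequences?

10

Pairwise Hamming distances:
  Dendro_alba vs Eremo_elegans: 3
  Dendro_alba vs Ficto_rubra: 9
  Dendro_alba vs Hylo_borealis: 2
  Eremo_elegans vs Ficto_rubra: 9
  Eremo_elegans vs Hylo_borealis: 5
  Ficto_rubra vs Hylo_borealis: 10
The largest is 10, between Ficto_rubra and Hylo_borealis.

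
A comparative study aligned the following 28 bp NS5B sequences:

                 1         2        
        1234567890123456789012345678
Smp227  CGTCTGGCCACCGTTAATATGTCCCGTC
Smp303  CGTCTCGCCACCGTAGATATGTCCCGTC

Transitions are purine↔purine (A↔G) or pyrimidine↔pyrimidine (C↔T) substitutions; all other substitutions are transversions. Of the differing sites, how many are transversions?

Differing sites — 6:G/C (Tv); 15:T/A (Tv); 16:A/G (Ti).
Of the 3 differences, 1 transition and 2 transversions, so the answer is 2.

2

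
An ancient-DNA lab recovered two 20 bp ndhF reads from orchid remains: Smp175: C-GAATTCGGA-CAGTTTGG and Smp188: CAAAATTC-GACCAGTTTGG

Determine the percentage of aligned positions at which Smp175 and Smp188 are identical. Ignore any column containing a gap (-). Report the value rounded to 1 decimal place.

Excluding the 3 gap columns leaves 17 comparable sites.
A single mismatch occurs at site 3 (G→A).
16 of the 17 comparable sites match, so the percent identity is 16/17 × 100 = 94.1%.

94.1%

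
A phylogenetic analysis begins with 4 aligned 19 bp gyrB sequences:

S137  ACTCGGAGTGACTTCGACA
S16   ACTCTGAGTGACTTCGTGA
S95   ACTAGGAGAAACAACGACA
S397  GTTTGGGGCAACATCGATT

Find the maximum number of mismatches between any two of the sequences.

11

Pairwise Hamming distances:
  S137 vs S16: 3
  S137 vs S95: 5
  S137 vs S397: 9
  S16 vs S95: 8
  S16 vs S397: 11
  S95 vs S397: 8
The largest is 11, between S16 and S397.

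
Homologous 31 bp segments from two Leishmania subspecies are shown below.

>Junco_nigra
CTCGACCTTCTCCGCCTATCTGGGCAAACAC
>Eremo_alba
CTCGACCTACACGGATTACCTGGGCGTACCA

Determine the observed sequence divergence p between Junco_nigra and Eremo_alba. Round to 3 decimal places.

Differing sites — 9:T/A; 11:T/A; 13:C/G; 15:C/A; 16:C/T; 19:T/C; 26:A/G; 27:A/T; 30:A/C; 31:C/A.
There are 10 differences over 31 sites, so p = 10/31 = 0.323.

0.323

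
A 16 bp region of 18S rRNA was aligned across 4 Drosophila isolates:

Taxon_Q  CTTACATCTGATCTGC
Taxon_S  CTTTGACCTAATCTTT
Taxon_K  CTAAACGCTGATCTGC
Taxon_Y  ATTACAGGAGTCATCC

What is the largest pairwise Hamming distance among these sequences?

12

Pairwise Hamming distances:
  Taxon_Q vs Taxon_S: 6
  Taxon_Q vs Taxon_K: 4
  Taxon_Q vs Taxon_Y: 8
  Taxon_S vs Taxon_K: 8
  Taxon_S vs Taxon_Y: 12
  Taxon_K vs Taxon_Y: 10
The largest is 12, between Taxon_S and Taxon_Y.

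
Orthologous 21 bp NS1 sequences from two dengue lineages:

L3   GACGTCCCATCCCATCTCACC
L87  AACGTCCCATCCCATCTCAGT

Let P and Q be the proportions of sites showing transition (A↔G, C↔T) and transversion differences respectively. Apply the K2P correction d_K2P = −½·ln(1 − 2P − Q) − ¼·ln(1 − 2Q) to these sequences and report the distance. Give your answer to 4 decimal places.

0.1610

Mismatches occur at site 1 (G→A, transition), site 20 (C→G, transversion), site 21 (C→T, transition).
Of the 3 differences, 2 transitions and 1 transversion over 21 sites: P = 2/21 = 0.095238, Q = 1/21 = 0.047619.
d = −0.5·ln(0.761905) − 0.25·ln(0.904762) = −0.5·(-0.271933) − 0.25·(-0.100083) = 0.1610.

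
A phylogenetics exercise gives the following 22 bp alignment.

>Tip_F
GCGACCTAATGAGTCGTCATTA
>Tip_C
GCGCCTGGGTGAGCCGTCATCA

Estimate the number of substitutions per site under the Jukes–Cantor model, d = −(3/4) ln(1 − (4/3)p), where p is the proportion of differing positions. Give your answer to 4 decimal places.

0.4141

Differing sites — 4:A/C; 6:C/T; 7:T/G; 8:A/G; 9:A/G; 14:T/C; 21:T/C.
p = 7/22 = 0.318182.
d = −0.75 · ln(1 − (4/3)·0.318182) = −0.75 · ln(0.575757) = −0.75 · (-0.552070) = 0.4141.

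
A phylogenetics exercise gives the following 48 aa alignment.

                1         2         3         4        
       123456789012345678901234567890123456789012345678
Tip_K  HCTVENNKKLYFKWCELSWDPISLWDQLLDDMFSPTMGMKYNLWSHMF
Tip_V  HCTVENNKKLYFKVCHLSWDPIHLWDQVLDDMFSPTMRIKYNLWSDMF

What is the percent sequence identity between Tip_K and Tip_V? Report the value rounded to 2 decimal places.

Mismatches occur at site 14 (W/V), site 16 (E/H), site 23 (S/H), site 28 (L/V), site 38 (G/R), site 39 (M/I), site 46 (H/D).
41 of the 48 sites match, so the percent identity is 41/48 × 100 = 85.42%.

85.42%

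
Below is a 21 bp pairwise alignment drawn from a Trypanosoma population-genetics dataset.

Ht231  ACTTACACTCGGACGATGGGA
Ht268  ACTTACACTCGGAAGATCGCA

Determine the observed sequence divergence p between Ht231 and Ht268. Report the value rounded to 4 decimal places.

The sequences differ at positions 14 (C/A), 18 (G/C), 20 (G/C).
There are 3 differences over 21 sites, so p = 3/21 = 0.1429.

0.1429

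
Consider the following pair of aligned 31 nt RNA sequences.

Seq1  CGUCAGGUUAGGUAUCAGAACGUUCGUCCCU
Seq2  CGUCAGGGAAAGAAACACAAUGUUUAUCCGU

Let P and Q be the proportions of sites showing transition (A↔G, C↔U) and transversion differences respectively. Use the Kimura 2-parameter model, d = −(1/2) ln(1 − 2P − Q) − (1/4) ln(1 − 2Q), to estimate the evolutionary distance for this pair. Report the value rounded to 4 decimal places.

Differing sites — 8:U/G (Tv); 9:U/A (Tv); 11:G/A (Ti); 13:U/A (Tv); 15:U/A (Tv); 18:G/C (Tv); 21:C/U (Ti); 25:C/U (Ti); 26:G/A (Ti); 30:C/G (Tv).
Of the 10 differences, 4 transitions and 6 transversions over 31 sites: P = 4/31 = 0.129032, Q = 6/31 = 0.193548.
d = −0.5·ln(0.548388) − 0.25·ln(0.612904) = −0.5·(-0.600772) − 0.25·(-0.489547) = 0.4228.

0.4228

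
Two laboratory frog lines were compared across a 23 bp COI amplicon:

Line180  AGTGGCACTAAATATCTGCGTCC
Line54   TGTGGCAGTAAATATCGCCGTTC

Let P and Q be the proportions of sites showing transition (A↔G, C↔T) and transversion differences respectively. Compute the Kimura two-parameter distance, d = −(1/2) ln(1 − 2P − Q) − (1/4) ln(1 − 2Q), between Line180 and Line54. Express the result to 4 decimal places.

The sequences differ at positions 1 (A/T, transversion), 8 (C/G, transversion), 17 (T/G, transversion), 18 (G/C, transversion), 22 (C/T, transition).
Of the 5 differences, 1 transition and 4 transversions over 23 sites: P = 1/23 = 0.043478, Q = 4/23 = 0.173913.
d = −0.5·ln(0.739131) − 0.25·ln(0.652174) = −0.5·(-0.302280) − 0.25·(-0.427444) = 0.2580.

0.2580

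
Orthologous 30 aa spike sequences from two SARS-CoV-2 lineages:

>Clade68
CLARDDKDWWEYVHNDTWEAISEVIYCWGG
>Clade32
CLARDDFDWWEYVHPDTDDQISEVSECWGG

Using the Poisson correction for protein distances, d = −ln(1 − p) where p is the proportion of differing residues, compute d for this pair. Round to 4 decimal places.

0.2657

Mismatches occur at site 7 (K/F), site 15 (N/P), site 18 (W/D), site 19 (E/D), site 20 (A/Q), site 25 (I/S), site 26 (Y/E).
p = 7/30 = 0.233333.
d = −ln(1 − 0.233333) = −ln(0.766667) = 0.2657.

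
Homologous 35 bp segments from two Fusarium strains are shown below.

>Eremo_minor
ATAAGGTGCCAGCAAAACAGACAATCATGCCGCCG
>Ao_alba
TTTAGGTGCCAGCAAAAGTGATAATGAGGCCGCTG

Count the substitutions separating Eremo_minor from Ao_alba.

Mismatches occur at site 1 (A/T), site 3 (A/T), site 18 (C/G), site 19 (A/T), site 22 (C/T), site 26 (C/G), site 28 (T/G), site 34 (C/T).
That gives 8 mismatches out of 35 aligned sites, so the Hamming distance is 8.

8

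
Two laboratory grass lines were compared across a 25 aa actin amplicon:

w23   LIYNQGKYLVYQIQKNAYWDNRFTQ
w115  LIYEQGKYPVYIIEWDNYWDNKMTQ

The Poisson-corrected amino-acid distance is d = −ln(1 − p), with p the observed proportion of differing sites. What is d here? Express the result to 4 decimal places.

Mismatches occur at site 4 (N→E), site 9 (L→P), site 12 (Q→I), site 14 (Q→E), site 15 (K→W), site 16 (N→D), site 17 (A→N), site 22 (R→K), site 23 (F→M).
p = 9/25 = 0.360000.
d = −ln(1 − 0.360000) = −ln(0.640000) = 0.4463.

0.4463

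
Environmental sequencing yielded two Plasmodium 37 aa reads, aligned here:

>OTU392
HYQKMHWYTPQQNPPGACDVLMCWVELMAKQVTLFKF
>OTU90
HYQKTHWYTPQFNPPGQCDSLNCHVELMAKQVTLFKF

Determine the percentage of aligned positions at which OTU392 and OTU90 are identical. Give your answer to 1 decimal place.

83.8%

The sequences differ at positions 5 (M/T), 12 (Q/F), 17 (A/Q), 20 (V/S), 22 (M/N), 24 (W/H).
31 of the 37 sites match, so the percent identity is 31/37 × 100 = 83.8%.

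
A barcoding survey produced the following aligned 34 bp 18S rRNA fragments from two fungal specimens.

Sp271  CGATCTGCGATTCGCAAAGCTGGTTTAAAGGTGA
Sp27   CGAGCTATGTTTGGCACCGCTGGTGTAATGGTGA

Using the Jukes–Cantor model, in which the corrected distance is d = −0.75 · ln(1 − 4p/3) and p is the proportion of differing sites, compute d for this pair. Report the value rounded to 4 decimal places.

0.3265

The sequences differ at positions 4 (T/G), 7 (G/A), 8 (C/T), 10 (A/T), 13 (C/G), 17 (A/C), 18 (A/C), 25 (T/G), 29 (A/T).
p = 9/34 = 0.264706.
d = −0.75 · ln(1 − (4/3)·0.264706) = −0.75 · ln(0.647059) = −0.75 · (-0.435318) = 0.3265.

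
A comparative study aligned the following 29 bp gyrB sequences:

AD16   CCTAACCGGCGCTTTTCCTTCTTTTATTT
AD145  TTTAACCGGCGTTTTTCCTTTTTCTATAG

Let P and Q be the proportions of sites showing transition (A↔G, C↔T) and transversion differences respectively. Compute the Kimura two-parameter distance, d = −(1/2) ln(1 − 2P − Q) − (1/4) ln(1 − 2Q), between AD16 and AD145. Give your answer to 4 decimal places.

0.3041

The sequences differ at positions 1 (C/T, transition), 2 (C/T, transition), 12 (C/T, transition), 21 (C/T, transition), 24 (T/C, transition), 28 (T/A, transversion), 29 (T/G, transversion).
Of the 7 differences, 5 transitions and 2 transversions over 29 sites: P = 5/29 = 0.172414, Q = 2/29 = 0.068966.
d = −0.5·ln(0.586206) − 0.25·ln(0.862068) = −0.5·(-0.534084) − 0.25·(-0.148421) = 0.3041.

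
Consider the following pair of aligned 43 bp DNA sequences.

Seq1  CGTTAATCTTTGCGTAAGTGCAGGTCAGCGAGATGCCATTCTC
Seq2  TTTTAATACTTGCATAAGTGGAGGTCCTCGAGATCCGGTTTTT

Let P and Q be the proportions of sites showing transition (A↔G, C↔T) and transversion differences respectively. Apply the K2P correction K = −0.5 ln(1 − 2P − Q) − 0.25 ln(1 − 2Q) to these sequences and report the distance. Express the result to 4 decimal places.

0.3900

Differing sites — 1:C/T (Ti); 2:G/T (Tv); 8:C/A (Tv); 9:T/C (Ti); 14:G/A (Ti); 21:C/G (Tv); 27:A/C (Tv); 28:G/T (Tv); 35:G/C (Tv); 37:C/G (Tv); 38:A/G (Ti); 41:C/T (Ti); 43:C/T (Ti).
Of the 13 differences, 6 transitions and 7 transversions over 43 sites: P = 6/43 = 0.139535, Q = 7/43 = 0.162791.
d = −0.5·ln(0.558139) − 0.25·ln(0.674418) = −0.5·(-0.583147) − 0.25·(-0.393905) = 0.3900.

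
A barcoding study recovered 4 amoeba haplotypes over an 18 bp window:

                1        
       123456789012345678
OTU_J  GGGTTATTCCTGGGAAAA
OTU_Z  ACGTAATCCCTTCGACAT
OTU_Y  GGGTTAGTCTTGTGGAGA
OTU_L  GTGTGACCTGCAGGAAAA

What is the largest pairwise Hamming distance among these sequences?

Pairwise Hamming distances:
  OTU_J vs OTU_Z: 8
  OTU_J vs OTU_Y: 5
  OTU_J vs OTU_L: 8
  OTU_Z vs OTU_Y: 12
  OTU_Z vs OTU_L: 11
  OTU_Y vs OTU_L: 11
The largest is 12, between OTU_Z and OTU_Y.

12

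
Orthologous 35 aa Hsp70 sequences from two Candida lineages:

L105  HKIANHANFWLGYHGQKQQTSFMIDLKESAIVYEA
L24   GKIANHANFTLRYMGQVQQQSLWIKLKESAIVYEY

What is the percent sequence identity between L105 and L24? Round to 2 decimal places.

Differing sites — 1:H/G; 10:W/T; 12:G/R; 14:H/M; 17:K/V; 20:T/Q; 22:F/L; 23:M/W; 25:D/K; 35:A/Y.
25 of the 35 sites match, so the percent identity is 25/35 × 100 = 71.43%.

71.43%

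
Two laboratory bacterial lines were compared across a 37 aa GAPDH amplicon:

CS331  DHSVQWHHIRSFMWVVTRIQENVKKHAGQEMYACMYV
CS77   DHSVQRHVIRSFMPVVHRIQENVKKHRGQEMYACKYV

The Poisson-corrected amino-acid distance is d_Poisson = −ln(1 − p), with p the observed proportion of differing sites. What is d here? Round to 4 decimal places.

The sequences differ at positions 6 (W/R), 8 (H/V), 14 (W/P), 17 (T/H), 27 (A/R), 35 (M/K).
p = 6/37 = 0.162162.
d = −ln(1 − 0.162162) = −ln(0.837838) = 0.1769.

0.1769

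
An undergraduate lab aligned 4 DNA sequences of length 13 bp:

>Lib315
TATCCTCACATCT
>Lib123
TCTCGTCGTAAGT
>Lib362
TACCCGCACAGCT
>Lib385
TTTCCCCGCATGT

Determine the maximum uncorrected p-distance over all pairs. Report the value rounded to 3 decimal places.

Pairwise Hamming distances:
  Lib315 vs Lib123: 6
  Lib315 vs Lib362: 3
  Lib315 vs Lib385: 4
  Lib123 vs Lib362: 8
  Lib123 vs Lib385: 5
  Lib362 vs Lib385: 6
The largest is 8 mismatches, between Lib123 and Lib362; p = 8/13 = 0.615.

0.615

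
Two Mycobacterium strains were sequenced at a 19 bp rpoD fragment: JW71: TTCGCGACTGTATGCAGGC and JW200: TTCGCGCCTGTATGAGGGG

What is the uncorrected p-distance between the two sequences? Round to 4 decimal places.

0.2105

The sequences differ at positions 7 (A/C), 15 (C/A), 16 (A/G), 19 (C/G).
There are 4 differences over 19 sites, so p = 4/19 = 0.2105.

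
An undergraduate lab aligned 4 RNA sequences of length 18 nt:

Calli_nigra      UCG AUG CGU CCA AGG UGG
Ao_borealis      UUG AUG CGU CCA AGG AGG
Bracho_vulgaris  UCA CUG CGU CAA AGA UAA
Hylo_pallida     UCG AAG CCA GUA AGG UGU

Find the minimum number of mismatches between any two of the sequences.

2

Pairwise Hamming distances:
  Calli_nigra vs Ao_borealis: 2
  Calli_nigra vs Bracho_vulgaris: 6
  Calli_nigra vs Hylo_pallida: 6
  Ao_borealis vs Bracho_vulgaris: 8
  Ao_borealis vs Hylo_pallida: 8
  Bracho_vulgaris vs Hylo_pallida: 10
The smallest is 2, between Calli_nigra and Ao_borealis.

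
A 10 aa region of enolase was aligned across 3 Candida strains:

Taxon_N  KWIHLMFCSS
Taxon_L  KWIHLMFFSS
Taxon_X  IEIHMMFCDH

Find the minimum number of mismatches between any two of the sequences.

1

Pairwise Hamming distances:
  Taxon_N vs Taxon_L: 1
  Taxon_N vs Taxon_X: 5
  Taxon_L vs Taxon_X: 6
The smallest is 1, between Taxon_N and Taxon_L.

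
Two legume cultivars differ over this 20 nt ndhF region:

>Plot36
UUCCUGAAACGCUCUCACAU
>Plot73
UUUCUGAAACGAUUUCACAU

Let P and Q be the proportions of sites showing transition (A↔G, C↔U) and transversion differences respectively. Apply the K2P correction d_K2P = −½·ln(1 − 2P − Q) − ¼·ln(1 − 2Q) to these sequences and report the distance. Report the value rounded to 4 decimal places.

Differing sites — 3:C/U (Ti); 12:C/A (Tv); 14:C/U (Ti).
Of the 3 differences, 2 transitions and 1 transversion over 20 sites: P = 2/20 = 0.100000, Q = 1/20 = 0.050000.
d = −0.5·ln(0.750000) − 0.25·ln(0.900000) = −0.5·(-0.287682) − 0.25·(-0.105361) = 0.1702.

0.1702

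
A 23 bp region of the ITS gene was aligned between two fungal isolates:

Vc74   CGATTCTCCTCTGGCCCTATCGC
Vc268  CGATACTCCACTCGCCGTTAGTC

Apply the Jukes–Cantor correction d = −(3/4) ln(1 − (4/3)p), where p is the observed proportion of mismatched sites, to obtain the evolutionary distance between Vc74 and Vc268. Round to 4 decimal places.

The sequences differ at positions 5 (T/A), 10 (T/A), 13 (G/C), 17 (C/G), 19 (A/T), 20 (T/A), 21 (C/G), 22 (G/T).
p = 8/23 = 0.347826.
d = −0.75 · ln(1 − (4/3)·0.347826) = −0.75 · ln(0.536232) = −0.75 · (-0.623188) = 0.4674.

0.4674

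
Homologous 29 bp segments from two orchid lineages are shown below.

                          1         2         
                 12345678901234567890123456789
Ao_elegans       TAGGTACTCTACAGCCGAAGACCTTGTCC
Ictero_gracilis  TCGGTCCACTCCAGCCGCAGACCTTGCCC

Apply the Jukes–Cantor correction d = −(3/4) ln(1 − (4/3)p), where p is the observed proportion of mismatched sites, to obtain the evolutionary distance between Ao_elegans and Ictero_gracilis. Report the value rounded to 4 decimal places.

0.2421

Differing sites — 2:A/C; 6:A/C; 8:T/A; 11:A/C; 18:A/C; 27:T/C.
p = 6/29 = 0.206897.
d = −0.75 · ln(1 − (4/3)·0.206897) = −0.75 · ln(0.724137) = −0.75 · (-0.322775) = 0.2421.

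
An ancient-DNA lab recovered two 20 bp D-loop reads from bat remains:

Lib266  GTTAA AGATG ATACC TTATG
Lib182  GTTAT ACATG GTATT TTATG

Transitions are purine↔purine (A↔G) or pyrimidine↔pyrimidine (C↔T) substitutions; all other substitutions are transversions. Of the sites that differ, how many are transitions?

3

Mismatches occur at site 5 (A→T, transversion), site 7 (G→C, transversion), site 11 (A→G, transition), site 14 (C→T, transition), site 15 (C→T, transition).
Of the 5 differences, 3 transitions and 2 transversions, so the answer is 3.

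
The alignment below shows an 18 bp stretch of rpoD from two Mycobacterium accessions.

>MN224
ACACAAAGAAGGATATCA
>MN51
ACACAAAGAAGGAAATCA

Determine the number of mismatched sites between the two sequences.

Differing sites — 14:T/A.
That gives 1 mismatch out of 18 aligned sites, so the Hamming distance is 1.

1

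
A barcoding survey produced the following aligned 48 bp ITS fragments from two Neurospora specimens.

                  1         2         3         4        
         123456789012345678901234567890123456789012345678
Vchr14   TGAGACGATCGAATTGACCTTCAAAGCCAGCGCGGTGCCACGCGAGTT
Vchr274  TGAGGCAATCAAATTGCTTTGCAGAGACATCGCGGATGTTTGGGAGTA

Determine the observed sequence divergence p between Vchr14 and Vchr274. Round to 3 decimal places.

Mismatches occur at site 5 (A/G), site 7 (G/A), site 11 (G/A), site 17 (A/C), site 18 (C/T), site 19 (C/T), site 21 (T/G), site 24 (A/G), site 27 (C/A), site 30 (G/T), site 36 (T/A), site 37 (G/T), site 38 (C/G), site 39 (C/T), site 40 (A/T), site 41 (C/T), site 43 (C/G), site 48 (T/A).
There are 18 differences over 48 sites, so p = 18/48 = 0.375.

0.375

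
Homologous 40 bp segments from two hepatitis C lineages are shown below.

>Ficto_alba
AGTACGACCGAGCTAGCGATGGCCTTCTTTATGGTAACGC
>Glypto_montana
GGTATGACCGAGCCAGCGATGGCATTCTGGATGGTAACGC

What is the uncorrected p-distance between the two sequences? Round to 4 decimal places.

Differing sites — 1:A/G; 5:C/T; 14:T/C; 24:C/A; 29:T/G; 30:T/G.
There are 6 differences over 40 sites, so p = 6/40 = 0.1500.

0.1500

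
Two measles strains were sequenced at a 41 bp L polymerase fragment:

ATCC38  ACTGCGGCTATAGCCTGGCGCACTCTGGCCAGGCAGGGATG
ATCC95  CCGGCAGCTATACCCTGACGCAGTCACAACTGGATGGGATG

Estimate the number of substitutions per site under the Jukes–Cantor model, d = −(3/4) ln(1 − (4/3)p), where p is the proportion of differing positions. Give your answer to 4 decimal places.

The sequences differ at positions 1 (A/C), 3 (T/G), 6 (G/A), 13 (G/C), 18 (G/A), 23 (C/G), 26 (T/A), 27 (G/C), 28 (G/A), 29 (C/A), 31 (A/T), 34 (C/A), 35 (A/T).
p = 13/41 = 0.317073.
d = −0.75 · ln(1 − (4/3)·0.317073) = −0.75 · ln(0.577236) = −0.75 · (-0.549504) = 0.4121.

0.4121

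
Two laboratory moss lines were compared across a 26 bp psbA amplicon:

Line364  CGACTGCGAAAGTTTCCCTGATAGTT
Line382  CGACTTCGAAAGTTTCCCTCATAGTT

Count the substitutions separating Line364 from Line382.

2

The sequences differ at positions 6 (G/T), 20 (G/C).
That gives 2 mismatches out of 26 aligned sites, so the Hamming distance is 2.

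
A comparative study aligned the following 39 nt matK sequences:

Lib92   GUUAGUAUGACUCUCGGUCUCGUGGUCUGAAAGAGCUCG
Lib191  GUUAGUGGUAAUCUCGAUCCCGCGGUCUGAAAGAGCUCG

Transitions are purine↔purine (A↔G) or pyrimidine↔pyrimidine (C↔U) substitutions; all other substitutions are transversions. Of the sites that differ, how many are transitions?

4

Differing sites — 7:A/G (Ti); 8:U/G (Tv); 9:G/U (Tv); 11:C/A (Tv); 17:G/A (Ti); 20:U/C (Ti); 23:U/C (Ti).
Of the 7 differences, 4 transitions and 3 transversions, so the answer is 4.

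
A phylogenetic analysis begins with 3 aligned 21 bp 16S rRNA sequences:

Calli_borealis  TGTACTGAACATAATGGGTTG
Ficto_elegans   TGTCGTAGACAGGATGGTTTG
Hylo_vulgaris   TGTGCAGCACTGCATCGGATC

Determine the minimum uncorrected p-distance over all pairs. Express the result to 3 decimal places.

0.333

Pairwise Hamming distances:
  Calli_borealis vs Ficto_elegans: 7
  Calli_borealis vs Hylo_vulgaris: 9
  Ficto_elegans vs Hylo_vulgaris: 11
The smallest is 7 mismatches, between Calli_borealis and Ficto_elegans; p = 7/21 = 0.333.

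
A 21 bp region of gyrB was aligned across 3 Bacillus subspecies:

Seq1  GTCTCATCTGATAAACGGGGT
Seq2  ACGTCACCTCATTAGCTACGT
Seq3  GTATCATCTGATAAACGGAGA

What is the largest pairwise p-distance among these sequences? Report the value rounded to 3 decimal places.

0.524

Pairwise Hamming distances:
  Seq1 vs Seq2: 10
  Seq1 vs Seq3: 3
  Seq2 vs Seq3: 11
The largest is 11 mismatches, between Seq2 and Seq3; p = 11/21 = 0.524.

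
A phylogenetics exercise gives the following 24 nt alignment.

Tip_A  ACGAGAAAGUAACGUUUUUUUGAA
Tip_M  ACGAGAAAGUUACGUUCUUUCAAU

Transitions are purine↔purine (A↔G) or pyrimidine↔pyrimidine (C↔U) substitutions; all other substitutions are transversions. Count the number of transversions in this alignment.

Mismatches occur at site 11 (A↔U, transversion), site 17 (U↔C, transition), site 21 (U↔C, transition), site 22 (G↔A, transition), site 24 (A↔U, transversion).
Of the 5 differences, 3 transitions and 2 transversions, so the answer is 2.

2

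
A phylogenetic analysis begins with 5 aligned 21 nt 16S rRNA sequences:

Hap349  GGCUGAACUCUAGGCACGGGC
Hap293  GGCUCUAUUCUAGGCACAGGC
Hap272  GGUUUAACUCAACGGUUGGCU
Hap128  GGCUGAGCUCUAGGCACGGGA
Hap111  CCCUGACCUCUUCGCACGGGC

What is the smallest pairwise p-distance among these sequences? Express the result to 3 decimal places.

0.095

Pairwise Hamming distances:
  Hap349 vs Hap293: 4
  Hap349 vs Hap272: 9
  Hap349 vs Hap128: 2
  Hap349 vs Hap111: 5
  Hap293 vs Hap272: 12
  Hap293 vs Hap128: 6
  Hap293 vs Hap111: 9
  Hap272 vs Hap128: 10
  Hap272 vs Hap111: 12
  Hap128 vs Hap111: 6
The smallest is 2 mismatches, between Hap349 and Hap128; p = 2/21 = 0.095.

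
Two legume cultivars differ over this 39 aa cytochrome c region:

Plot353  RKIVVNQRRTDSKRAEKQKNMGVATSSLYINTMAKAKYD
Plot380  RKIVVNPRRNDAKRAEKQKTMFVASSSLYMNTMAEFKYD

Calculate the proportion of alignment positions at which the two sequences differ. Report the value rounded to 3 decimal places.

Differing sites — 7:Q/P; 10:T/N; 12:S/A; 20:N/T; 22:G/F; 25:T/S; 30:I/M; 35:K/E; 36:A/F.
There are 9 differences over 39 sites, so p = 9/39 = 0.231.

0.231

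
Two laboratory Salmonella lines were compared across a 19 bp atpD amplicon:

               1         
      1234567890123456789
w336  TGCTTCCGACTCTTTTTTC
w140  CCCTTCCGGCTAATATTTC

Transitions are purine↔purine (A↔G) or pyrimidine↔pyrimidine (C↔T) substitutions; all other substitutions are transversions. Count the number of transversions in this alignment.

4

Mismatches occur at site 1 (T/C, transition), site 2 (G/C, transversion), site 9 (A/G, transition), site 12 (C/A, transversion), site 13 (T/A, transversion), site 15 (T/A, transversion).
Of the 6 differences, 2 transitions and 4 transversions, so the answer is 4.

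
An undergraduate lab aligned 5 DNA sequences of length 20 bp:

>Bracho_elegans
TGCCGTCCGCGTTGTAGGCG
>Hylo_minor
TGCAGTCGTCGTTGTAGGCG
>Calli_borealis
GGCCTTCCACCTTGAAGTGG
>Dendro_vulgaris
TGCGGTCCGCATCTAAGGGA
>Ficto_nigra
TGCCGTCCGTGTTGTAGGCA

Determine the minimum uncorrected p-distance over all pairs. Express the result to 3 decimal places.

Pairwise Hamming distances:
  Bracho_elegans vs Hylo_minor: 3
  Bracho_elegans vs Calli_borealis: 7
  Bracho_elegans vs Dendro_vulgaris: 7
  Bracho_elegans vs Ficto_nigra: 2
  Hylo_minor vs Calli_borealis: 9
  Hylo_minor vs Dendro_vulgaris: 9
  Hylo_minor vs Ficto_nigra: 5
  Calli_borealis vs Dendro_vulgaris: 9
  Calli_borealis vs Ficto_nigra: 9
  Dendro_vulgaris vs Ficto_nigra: 7
The smallest is 2 mismatches, between Bracho_elegans and Ficto_nigra; p = 2/20 = 0.100.

0.100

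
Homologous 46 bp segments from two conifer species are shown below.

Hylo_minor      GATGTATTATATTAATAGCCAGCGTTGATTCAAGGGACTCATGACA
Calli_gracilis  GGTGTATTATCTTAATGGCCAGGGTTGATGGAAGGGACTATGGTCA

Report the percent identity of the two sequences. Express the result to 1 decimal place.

The sequences differ at positions 2 (A/G), 11 (A/C), 17 (A/G), 23 (C/G), 30 (T/G), 31 (C/G), 40 (C/A), 41 (A/T), 42 (T/G), 44 (A/T).
36 of the 46 sites match, so the percent identity is 36/46 × 100 = 78.3%.

78.3%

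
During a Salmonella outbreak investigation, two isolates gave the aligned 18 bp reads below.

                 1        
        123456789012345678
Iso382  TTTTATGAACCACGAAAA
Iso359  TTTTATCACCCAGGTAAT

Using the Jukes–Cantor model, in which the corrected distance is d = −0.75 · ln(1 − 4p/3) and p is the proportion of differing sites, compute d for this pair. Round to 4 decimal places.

0.3470

Differing sites — 7:G/C; 9:A/C; 13:C/G; 15:A/T; 18:A/T.
p = 5/18 = 0.277778.
d = −0.75 · ln(1 − (4/3)·0.277778) = −0.75 · ln(0.629629) = −0.75 · (-0.462625) = 0.3470.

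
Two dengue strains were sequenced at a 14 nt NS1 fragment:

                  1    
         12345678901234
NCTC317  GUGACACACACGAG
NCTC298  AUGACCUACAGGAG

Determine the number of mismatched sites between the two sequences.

4

Differing sites — 1:G/A; 6:A/C; 7:C/U; 11:C/G.
That gives 4 mismatches out of 14 aligned sites, so the Hamming distance is 4.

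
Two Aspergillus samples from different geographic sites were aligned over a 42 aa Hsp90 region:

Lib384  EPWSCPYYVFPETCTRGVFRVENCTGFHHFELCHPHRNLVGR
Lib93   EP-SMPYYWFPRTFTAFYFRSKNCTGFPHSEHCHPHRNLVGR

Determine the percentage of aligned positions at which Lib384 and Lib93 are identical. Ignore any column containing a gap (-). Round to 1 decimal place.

Excluding the 1 gap column leaves 41 comparable sites.
The sequences differ at positions 5 (C/M), 9 (V/W), 12 (E/R), 14 (C/F), 16 (R/A), 17 (G/F), 18 (V/Y), 21 (V/S), 22 (E/K), 28 (H/P), 30 (F/S), 32 (L/H).
29 of the 41 comparable sites match, so the percent identity is 29/41 × 100 = 70.7%.

70.7%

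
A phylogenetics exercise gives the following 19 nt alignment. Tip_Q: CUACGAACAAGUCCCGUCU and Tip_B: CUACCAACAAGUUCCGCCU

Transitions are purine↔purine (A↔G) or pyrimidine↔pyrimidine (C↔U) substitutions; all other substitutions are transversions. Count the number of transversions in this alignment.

Differing sites — 5:G/C (Tv); 13:C/U (Ti); 17:U/C (Ti).
Of the 3 differences, 2 transitions and 1 transversion, so the answer is 1.

1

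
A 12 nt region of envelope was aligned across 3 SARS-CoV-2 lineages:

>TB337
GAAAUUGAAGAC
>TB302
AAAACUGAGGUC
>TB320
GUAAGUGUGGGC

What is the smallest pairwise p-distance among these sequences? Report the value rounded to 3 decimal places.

Pairwise Hamming distances:
  TB337 vs TB302: 4
  TB337 vs TB320: 5
  TB302 vs TB320: 5
The smallest is 4 mismatches, between TB337 and TB302; p = 4/12 = 0.333.

0.333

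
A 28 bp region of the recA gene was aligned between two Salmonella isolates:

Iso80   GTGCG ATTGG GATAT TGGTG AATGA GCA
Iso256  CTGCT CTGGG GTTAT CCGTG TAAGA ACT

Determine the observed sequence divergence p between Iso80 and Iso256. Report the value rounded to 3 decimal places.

Differing sites — 1:G/C; 5:G/T; 6:A/C; 8:T/G; 12:A/T; 16:T/C; 17:G/C; 21:A/T; 23:T/A; 26:G/A; 28:A/T.
There are 11 differences over 28 sites, so p = 11/28 = 0.393.

0.393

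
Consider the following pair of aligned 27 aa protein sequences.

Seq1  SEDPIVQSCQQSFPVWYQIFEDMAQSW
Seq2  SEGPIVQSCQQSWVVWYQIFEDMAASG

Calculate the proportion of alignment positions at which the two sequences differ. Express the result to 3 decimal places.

Mismatches occur at site 3 (D→G), site 13 (F→W), site 14 (P→V), site 25 (Q→A), site 27 (W→G).
There are 5 differences over 27 sites, so p = 5/27 = 0.185.

0.185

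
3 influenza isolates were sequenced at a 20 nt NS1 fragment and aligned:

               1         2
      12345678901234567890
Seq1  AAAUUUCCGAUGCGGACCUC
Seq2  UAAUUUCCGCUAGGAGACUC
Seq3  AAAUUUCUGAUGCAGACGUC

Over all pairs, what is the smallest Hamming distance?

3

Pairwise Hamming distances:
  Seq1 vs Seq2: 7
  Seq1 vs Seq3: 3
  Seq2 vs Seq3: 10
The smallest is 3, between Seq1 and Seq3.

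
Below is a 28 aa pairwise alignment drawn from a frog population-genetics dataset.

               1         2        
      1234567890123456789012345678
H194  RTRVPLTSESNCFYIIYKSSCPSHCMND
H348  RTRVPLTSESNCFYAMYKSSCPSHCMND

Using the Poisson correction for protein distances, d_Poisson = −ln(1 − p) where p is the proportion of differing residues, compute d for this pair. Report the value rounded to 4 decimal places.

The sequences differ at positions 15 (I/A), 16 (I/M).
p = 2/28 = 0.071429.
d = −ln(1 − 0.071429) = −ln(0.928571) = 0.0741.

0.0741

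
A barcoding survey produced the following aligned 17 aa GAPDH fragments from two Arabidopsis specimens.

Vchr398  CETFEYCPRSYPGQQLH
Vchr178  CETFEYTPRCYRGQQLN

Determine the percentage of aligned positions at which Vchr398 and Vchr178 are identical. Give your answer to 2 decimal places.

76.47%

Mismatches occur at site 7 (C→T), site 10 (S→C), site 12 (P→R), site 17 (H→N).
13 of the 17 sites match, so the percent identity is 13/17 × 100 = 76.47%.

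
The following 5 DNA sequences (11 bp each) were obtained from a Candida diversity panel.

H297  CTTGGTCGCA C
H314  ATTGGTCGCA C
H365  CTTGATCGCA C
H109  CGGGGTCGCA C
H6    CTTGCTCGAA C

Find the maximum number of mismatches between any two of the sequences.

4

Pairwise Hamming distances:
  H297 vs H314: 1
  H297 vs H365: 1
  H297 vs H109: 2
  H297 vs H6: 2
  H314 vs H365: 2
  H314 vs H109: 3
  H314 vs H6: 3
  H365 vs H109: 3
  H365 vs H6: 2
  H109 vs H6: 4
The largest is 4, between H109 and H6.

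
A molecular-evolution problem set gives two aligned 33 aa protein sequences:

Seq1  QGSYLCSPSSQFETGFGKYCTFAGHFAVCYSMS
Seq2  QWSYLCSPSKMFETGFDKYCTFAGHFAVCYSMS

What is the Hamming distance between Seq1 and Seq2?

4

The sequences differ at positions 2 (G/W), 10 (S/K), 11 (Q/M), 17 (G/D).
That gives 4 mismatches out of 33 aligned sites, so the Hamming distance is 4.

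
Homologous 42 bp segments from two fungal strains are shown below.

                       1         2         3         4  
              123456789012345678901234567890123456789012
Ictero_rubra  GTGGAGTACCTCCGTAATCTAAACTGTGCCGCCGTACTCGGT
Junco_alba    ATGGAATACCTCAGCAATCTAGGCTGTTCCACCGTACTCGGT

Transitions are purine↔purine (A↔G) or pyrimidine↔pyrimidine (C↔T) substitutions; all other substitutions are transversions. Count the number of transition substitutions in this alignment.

6

Differing sites — 1:G/A (Ti); 6:G/A (Ti); 13:C/A (Tv); 15:T/C (Ti); 22:A/G (Ti); 23:A/G (Ti); 28:G/T (Tv); 31:G/A (Ti).
Of the 8 differences, 6 transitions and 2 transversions, so the answer is 6.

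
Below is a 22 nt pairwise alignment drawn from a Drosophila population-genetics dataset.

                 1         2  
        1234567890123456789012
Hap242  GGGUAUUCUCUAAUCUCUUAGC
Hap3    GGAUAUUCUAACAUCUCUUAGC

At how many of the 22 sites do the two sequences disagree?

The sequences differ at positions 3 (G/A), 10 (C/A), 11 (U/A), 12 (A/C).
That gives 4 mismatches out of 22 aligned sites, so the Hamming distance is 4.

4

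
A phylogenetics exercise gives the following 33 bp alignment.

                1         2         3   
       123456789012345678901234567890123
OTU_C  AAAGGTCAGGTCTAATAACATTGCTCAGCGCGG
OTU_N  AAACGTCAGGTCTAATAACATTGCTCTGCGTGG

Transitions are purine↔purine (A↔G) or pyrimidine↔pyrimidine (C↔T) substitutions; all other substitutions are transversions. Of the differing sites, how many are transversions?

2

Differing sites — 4:G/C (Tv); 27:A/T (Tv); 31:C/T (Ti).
Of the 3 differences, 1 transition and 2 transversions, so the answer is 2.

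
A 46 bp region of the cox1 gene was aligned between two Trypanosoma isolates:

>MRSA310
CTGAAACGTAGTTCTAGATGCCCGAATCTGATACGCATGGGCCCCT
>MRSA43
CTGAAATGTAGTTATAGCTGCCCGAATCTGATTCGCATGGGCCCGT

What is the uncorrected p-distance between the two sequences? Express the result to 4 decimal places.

0.1087

Mismatches occur at site 7 (C↔T), site 14 (C↔A), site 18 (A↔C), site 33 (A↔T), site 45 (C↔G).
There are 5 differences over 46 sites, so p = 5/46 = 0.1087.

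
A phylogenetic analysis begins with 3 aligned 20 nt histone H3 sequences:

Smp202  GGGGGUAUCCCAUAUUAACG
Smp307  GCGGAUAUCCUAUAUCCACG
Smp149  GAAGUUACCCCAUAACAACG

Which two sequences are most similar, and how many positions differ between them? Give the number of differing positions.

Pairwise Hamming distances:
  Smp202 vs Smp307: 5
  Smp202 vs Smp149: 6
  Smp307 vs Smp149: 7
The smallest is 5, between Smp202 and Smp307.

5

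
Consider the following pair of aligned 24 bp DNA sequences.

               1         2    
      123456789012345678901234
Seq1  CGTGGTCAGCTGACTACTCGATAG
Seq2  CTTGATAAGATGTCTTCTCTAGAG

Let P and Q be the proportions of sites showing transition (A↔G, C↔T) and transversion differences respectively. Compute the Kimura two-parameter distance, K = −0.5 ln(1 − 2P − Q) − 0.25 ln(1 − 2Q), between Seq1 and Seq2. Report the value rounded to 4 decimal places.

Mismatches occur at site 2 (G→T, transversion), site 5 (G→A, transition), site 7 (C→A, transversion), site 10 (C→A, transversion), site 13 (A→T, transversion), site 16 (A→T, transversion), site 20 (G→T, transversion), site 22 (T→G, transversion).
Of the 8 differences, 1 transition and 7 transversions over 24 sites: P = 1/24 = 0.041667, Q = 7/24 = 0.291667.
d = −0.5·ln(0.624999) − 0.25·ln(0.416666) = −0.5·(-0.470005) − 0.25·(-0.875470) = 0.4539.

0.4539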